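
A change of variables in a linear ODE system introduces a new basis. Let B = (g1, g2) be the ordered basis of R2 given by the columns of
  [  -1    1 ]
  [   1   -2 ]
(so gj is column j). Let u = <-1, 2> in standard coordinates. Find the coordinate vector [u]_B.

<0, -1>

[u]_B is the unique c with M c = u, where M has columns g1, g2.
System: -c_1 + c_2 = -1, c_1 - 2c_2 = 2; solving gives c_1 = 0, c_2 = -1.
Check: 0·g1 - g2 = <-1, 2>.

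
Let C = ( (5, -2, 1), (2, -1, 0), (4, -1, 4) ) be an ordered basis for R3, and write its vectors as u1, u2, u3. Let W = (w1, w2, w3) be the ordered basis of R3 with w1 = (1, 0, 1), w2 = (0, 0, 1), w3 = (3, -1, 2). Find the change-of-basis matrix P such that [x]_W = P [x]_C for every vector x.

[[-1, -1, 1], [-2, -1, 1], [2, 1, 1]]

Take x = uj: its C-coordinates are the j-th standard unit vector, so P e_j — column j of P — equals [uj]_W.
u1 = -w1 - 2w2 + 2w3, giving column 1 = (-1, -2, 2); repeating for each j gives P = [[-1, -1, 1], [-2, -1, 1], [2, 1, 1]].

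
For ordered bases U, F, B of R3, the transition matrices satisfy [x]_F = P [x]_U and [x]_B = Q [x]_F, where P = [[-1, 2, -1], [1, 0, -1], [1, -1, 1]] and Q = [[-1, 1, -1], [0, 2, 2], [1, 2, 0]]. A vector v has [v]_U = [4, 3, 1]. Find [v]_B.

Composing the changes, [v]_B = Q P [v]_U.
Q P = [[1, -1, -1], [4, -2, 0], [1, 2, -3]]; applying this to [4, 3, 1] gives [0, 10, 7].

[0, 10, 7]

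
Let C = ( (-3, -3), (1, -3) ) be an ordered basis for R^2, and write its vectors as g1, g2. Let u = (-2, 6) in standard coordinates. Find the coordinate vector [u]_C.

(0, -2)

Write u = c_1 g1 + c_2 g2 and solve for the c_i.
System: -3c_1 + c_2 = -2, -3c_1 - 3c_2 = 6; solving gives c_1 = 0, c_2 = -2.
Check: 0·g1 - 2g2 = (-2, 6).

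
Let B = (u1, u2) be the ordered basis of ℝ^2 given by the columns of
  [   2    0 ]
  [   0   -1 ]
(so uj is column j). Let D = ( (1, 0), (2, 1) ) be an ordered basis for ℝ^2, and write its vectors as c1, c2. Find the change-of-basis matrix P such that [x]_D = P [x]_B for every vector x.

Let M have columns uj and N have columns cj. Then for every x, N [x]_D = x = M [x]_B, so P = N^(-1) M.
Since det N = 1, N^(-1) has integer entries; multiplying gives P = [[2, 2], [0, -1]].

[[2, 2], [0, -1]]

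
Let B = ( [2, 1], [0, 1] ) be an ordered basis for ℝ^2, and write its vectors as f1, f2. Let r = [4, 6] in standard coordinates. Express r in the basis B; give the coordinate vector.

[2, 4]

Write r = c_1 f1 + c_2 f2 and solve for the c_i.
System: 2c_1 + 0c_2 = 4, c_1 + c_2 = 6; solving gives c_1 = 2, c_2 = 4.
Check: 2f1 + 4f2 = [4, 6].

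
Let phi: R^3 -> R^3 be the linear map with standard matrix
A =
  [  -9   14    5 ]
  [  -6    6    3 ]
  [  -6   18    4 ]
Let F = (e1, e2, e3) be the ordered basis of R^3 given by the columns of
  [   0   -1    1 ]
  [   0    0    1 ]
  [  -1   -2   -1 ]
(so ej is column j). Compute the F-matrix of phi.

The j-th column of [phi]_F is [phi(ej)]_F.
phi(e1) = A e1 = <-5, -3, -4> = 3e1 + 2e2 - 3e3, so column 1 is <3, 2, -3>.
Repeating for e2, e3 and assembling the columns gives [[3, 0, 1], [2, 1, -3], [-3, 0, -3]].

[[3, 0, 1], [2, 1, -3], [-3, 0, -3]]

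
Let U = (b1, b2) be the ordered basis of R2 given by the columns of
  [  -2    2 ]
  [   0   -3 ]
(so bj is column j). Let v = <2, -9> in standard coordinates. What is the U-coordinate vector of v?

We seek scalars with c_1 b1 + c_2 b2 = v; equivalently solve M c = v where the columns of M are b1, b2.
System: -2c_1 + 2c_2 = 2, 0c_1 - 3c_2 = -9; solving gives c_1 = 2, c_2 = 3.
Check: 2b1 + 3b2 = <2, -9>.

<2, 3>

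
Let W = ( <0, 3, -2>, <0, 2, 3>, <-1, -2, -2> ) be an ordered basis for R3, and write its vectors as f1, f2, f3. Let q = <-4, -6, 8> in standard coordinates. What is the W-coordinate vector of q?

Write q = c_1 f1 + ... + c_3 f3 and solve for the c_i.
Gaussian elimination on [M | q] yields c = (-2, 4, 4).
Check: -2f1 + 4f2 + 4f3 = <-4, -6, 8>.

<-2, 4, 4>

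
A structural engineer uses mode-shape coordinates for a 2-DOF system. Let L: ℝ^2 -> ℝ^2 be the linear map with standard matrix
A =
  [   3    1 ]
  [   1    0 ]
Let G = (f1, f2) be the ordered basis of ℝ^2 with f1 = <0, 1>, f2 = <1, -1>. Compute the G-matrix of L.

[[1, 3], [1, 2]]

Let P have columns f1, f2. Then [L]_G = P^(-1) A P.
Here det P = -1, so P^(-1) is integer; computing A P first and then P^(-1)(A P) gives [[1, 3], [1, 2]].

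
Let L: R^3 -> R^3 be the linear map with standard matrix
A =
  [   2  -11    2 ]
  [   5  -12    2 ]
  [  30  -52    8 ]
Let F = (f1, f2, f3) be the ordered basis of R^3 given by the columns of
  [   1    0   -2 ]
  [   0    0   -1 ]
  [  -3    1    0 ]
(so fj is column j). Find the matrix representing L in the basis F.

Let P have columns f1, ..., f3. Then [L]_F = P^(-1) A P.
Here det P = 1, so P^(-1) is integer; computing A P first and then P^(-1)(A P) gives [[-2, -2, 3], [0, 2, 1], [1, -2, -2]].

[[-2, -2, 3], [0, 2, 1], [1, -2, -2]]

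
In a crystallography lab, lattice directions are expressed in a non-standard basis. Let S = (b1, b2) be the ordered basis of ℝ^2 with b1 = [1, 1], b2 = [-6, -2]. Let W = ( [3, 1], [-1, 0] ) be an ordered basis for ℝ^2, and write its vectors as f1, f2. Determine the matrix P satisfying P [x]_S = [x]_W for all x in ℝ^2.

Take x = bj: its S-coordinates are the j-th standard unit vector, so P e_j — column j of P — equals [bj]_W.
b1 = f1 + 2f2, giving column 1 = [1, 2]; repeating for each j gives P = [[1, -2], [2, 0]].

[[1, -2], [2, 0]]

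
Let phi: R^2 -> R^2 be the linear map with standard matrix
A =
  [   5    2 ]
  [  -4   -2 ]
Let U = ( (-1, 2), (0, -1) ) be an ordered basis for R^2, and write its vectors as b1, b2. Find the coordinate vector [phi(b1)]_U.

(1, 2)

Compute phi(b1) = A b1 = (-1, 0) in standard coordinates.
Then write this in U-coordinates: solve for y in y_1 b1 + y_2 b2 = (-1, 0).
This gives y = (1, 2), which is column 1 of [phi]_U.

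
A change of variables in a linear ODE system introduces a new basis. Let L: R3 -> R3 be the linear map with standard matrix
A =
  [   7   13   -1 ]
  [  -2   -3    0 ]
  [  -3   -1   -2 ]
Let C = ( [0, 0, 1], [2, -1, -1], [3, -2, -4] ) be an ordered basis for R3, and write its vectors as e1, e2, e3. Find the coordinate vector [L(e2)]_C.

[-2, 1, 0]

Compute L(e2) = A e2 = [2, -1, -3] in standard coordinates.
Then write this in C-coordinates: solve for y in y_1 e1 + ... + y_3 e3 = [2, -1, -3].
This gives y = [-2, 1, 0], which is column 2 of [L]_C.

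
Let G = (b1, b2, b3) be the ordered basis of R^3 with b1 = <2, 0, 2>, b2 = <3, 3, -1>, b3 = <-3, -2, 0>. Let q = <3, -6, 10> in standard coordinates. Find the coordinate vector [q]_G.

Write q = c_1 b1 + ... + c_3 b3 and solve for the c_i.
Gaussian elimination on [M | q] yields c = (3, -4, -3).
Check: 3b1 - 4b2 - 3b3 = <3, -6, 10>.

<3, -4, -3>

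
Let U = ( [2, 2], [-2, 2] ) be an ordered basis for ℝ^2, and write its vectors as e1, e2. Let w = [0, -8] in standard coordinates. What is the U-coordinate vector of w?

[-2, -2]

[w]_U is the unique c with M c = w, where M has columns e1, e2.
System: 2c_1 - 2c_2 = 0, 2c_1 + 2c_2 = -8; solving gives c_1 = -2, c_2 = -2.
Check: -2e1 - 2e2 = [0, -8].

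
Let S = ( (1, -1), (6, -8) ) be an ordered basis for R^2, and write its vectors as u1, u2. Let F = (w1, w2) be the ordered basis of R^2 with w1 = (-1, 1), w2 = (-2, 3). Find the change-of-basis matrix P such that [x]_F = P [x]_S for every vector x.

Take x = uj: its S-coordinates are the j-th standard unit vector, so P e_j — column j of P — equals [uj]_F.
u1 = -w1 + 0·w2, giving column 1 = (-1, 0); repeating for each j gives P = [[-1, -2], [0, -2]].

[[-1, -2], [0, -2]]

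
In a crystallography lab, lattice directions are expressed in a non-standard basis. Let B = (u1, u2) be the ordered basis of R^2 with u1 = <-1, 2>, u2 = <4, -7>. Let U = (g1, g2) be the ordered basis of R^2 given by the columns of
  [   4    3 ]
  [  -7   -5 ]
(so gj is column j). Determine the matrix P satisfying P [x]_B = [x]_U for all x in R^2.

[[-1, 1], [1, 0]]

Let M have columns uj and N have columns gj. Then for every x, N [x]_U = x = M [x]_B, so P = N^(-1) M.
Since det N = 1, N^(-1) has integer entries; multiplying gives P = [[-1, 1], [1, 0]].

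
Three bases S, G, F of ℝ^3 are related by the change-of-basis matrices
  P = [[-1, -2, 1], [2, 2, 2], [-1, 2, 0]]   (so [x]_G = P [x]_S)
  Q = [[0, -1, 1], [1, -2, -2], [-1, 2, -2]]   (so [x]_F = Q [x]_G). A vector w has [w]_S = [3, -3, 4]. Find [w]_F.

[-17, 9, 27]

Apply P to get G-coordinates [7, 8, -9], then Q to get F-coordinates.
The result is [w]_F = [-17, 9, 27].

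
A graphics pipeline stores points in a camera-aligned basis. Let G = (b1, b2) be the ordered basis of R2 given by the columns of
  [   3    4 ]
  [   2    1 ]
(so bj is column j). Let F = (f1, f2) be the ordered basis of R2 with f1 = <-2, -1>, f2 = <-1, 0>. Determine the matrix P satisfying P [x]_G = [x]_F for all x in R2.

[[-2, -1], [1, -2]]

Column j of P is [bj]_F, since P maps G-coordinates to F-coordinates.
Expressing b1 in F: b1 = -2f1 + f2, so column 1 of P is <-2, 1>.
Doing the same for each bj gives P = [[-2, -1], [1, -2]].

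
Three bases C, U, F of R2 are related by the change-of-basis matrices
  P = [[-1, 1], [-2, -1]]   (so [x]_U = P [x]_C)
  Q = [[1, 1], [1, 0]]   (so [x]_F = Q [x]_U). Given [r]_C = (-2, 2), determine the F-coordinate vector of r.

Apply P to get U-coordinates (4, 2), then Q to get F-coordinates.
The result is [r]_F = (6, 4).

(6, 4)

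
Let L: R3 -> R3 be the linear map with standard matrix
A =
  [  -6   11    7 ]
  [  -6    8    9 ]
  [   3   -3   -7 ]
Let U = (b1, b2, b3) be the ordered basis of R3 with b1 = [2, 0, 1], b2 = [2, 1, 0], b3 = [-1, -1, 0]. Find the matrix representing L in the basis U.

[[-1, 3, 0], [0, -3, -3], [3, 1, -1]]

With P the matrix whose columns are b1, ..., b3, [L]_U = P^(-1) A P.
Column by column: L(b1) = A b1 = [-5, -3, -1]; its U-coordinates [-1, 0, 3] give column 1.
Continuing for each basis vector yields [L]_U = [[-1, 3, 0], [0, -3, -3], [3, 1, -1]].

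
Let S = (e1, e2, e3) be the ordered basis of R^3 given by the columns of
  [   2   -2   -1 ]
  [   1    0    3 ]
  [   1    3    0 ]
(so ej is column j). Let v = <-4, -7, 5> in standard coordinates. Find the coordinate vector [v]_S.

We seek scalars with c_1 e1 + ... + c_3 e3 = v; equivalently solve M c = v where the columns of M are e1, ..., e3.
Row-reducing the augmented matrix [M | v] gives c = (-1, 2, -2).
Check: -e1 + 2e2 - 2e3 = <-4, -7, 5>.

<-1, 2, -2>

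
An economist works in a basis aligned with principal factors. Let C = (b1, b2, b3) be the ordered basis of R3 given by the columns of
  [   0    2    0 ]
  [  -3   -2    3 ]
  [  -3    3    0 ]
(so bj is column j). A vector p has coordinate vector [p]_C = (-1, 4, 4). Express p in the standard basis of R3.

(8, 7, 15)

p = M [p]_C, where M has columns b1, ..., b3.
Carrying out the matrix-vector product, p = (8, 7, 15).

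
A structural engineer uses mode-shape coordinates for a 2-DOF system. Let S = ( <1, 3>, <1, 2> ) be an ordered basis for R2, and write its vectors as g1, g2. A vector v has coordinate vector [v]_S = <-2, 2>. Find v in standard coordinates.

<0, -2>

v = M [v]_S, where M has columns g1, g2.
Carrying out the matrix-vector product, v = <0, -2>.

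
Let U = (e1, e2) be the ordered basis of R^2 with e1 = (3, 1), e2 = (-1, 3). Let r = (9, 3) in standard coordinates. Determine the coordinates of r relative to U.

(3, 0)

[r]_U is the unique c with M c = r, where M has columns e1, e2.
System: 3c_1 - c_2 = 9, c_1 + 3c_2 = 3; solving gives c_1 = 3, c_2 = 0.
Check: 3e1 + 0·e2 = (9, 3).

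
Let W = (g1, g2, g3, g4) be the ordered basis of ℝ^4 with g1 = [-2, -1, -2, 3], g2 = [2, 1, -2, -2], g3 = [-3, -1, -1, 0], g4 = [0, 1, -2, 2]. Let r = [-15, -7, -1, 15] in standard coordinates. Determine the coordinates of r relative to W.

[r]_W is the unique c with M c = r, where M has columns g1, ..., g4.
Row-reducing the augmented matrix [M | r] gives c = (3, -3, 1, 0).
Check: 3g1 - 3g2 + g3 + 0·g4 = [-15, -7, -1, 15].

[3, -3, 1, 0]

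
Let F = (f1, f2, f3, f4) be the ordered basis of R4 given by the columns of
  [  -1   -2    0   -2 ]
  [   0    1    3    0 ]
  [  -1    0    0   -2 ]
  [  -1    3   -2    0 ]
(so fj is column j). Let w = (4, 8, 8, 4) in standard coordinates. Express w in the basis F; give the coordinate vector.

(-2, 2, 2, -3)

Write w = c_1 f1 + ... + c_4 f4 and solve for the c_i.
Gaussian elimination on [M | w] yields c = (-2, 2, 2, -3).
Check: -2f1 + 2f2 + 2f3 - 3f4 = (4, 8, 8, 4).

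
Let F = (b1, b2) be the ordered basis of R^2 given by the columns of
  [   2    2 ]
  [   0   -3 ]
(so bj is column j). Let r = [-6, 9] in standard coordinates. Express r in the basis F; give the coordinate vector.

[0, -3]

Write r = c_1 b1 + c_2 b2 and solve for the c_i.
System: 2c_1 + 2c_2 = -6, 0c_1 - 3c_2 = 9; solving gives c_1 = 0, c_2 = -3.
Check: 0·b1 - 3b2 = [-6, 9].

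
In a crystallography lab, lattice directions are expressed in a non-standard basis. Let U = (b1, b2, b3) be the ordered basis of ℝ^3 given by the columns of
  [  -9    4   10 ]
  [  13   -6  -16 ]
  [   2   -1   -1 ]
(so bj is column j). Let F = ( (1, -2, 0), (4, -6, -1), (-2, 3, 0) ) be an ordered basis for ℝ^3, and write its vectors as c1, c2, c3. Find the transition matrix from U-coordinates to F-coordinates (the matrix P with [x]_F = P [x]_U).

Take x = bj: its U-coordinates are the j-th standard unit vector, so P e_j — column j of P — equals [bj]_F.
b1 = c1 - 2c2 + c3, giving column 1 = (1, -2, 1); repeating for each j gives P = [[1, 0, 2], [-2, 1, 1], [1, 0, -2]].

[[1, 0, 2], [-2, 1, 1], [1, 0, -2]]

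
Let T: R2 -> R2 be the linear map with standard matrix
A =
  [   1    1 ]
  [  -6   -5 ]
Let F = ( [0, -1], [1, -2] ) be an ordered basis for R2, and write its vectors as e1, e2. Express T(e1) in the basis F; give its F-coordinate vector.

Column 1 of [T]_F is the F-coordinate vector of T(e1).
In standard coordinates T(e1) = A e1 = [-1, 5].
Converting to F: [-1, 5] = -3e1 - e2, so the coordinate vector is [-3, -1].

[-3, -1]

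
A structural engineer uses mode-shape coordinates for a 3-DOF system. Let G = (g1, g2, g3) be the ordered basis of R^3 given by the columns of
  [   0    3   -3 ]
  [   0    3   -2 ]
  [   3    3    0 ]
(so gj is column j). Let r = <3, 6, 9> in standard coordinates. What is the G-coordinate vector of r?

Write r = c_1 g1 + ... + c_3 g3 and solve for the c_i.
Gaussian elimination on [M | r] yields c = (-1, 4, 3).
Check: -g1 + 4g2 + 3g3 = <3, 6, 9>.

<-1, 4, 3>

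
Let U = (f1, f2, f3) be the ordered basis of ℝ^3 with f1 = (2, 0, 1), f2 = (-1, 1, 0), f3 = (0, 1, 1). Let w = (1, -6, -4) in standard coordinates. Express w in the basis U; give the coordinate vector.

(-1, -3, -3)

[w]_U is the unique c with M c = w, where M has columns f1, ..., f3.
Row-reducing the augmented matrix [M | w] gives c = (-1, -3, -3).
Check: -f1 - 3f2 - 3f3 = (1, -6, -4).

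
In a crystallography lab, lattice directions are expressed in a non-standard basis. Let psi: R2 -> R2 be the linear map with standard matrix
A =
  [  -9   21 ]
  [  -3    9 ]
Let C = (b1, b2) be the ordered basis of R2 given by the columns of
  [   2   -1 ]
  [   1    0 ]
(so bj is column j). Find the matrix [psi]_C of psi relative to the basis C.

[[3, 3], [3, -3]]

The j-th column of [psi]_C is [psi(bj)]_C.
psi(b1) = A b1 = [3, 3] = 3b1 + 3b2, so column 1 is [3, 3].
Repeating for b2 and assembling the columns gives [[3, 3], [3, -3]].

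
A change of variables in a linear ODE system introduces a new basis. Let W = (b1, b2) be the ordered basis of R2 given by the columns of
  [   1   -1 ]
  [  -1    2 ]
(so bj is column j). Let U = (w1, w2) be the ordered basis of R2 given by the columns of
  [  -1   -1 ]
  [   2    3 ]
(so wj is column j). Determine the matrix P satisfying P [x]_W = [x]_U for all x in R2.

Column j of P is [bj]_U, since P maps W-coordinates to U-coordinates.
Expressing b1 in U: b1 = -2w1 + w2, so column 1 of P is [-2, 1].
Doing the same for each bj gives P = [[-2, 1], [1, 0]].

[[-2, 1], [1, 0]]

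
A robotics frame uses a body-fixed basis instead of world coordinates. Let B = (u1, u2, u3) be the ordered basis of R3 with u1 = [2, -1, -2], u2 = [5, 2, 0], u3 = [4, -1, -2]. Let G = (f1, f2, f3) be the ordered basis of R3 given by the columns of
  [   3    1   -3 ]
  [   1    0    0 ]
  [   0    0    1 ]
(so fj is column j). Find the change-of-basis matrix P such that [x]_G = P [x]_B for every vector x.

[[-1, 2, -1], [-1, -1, 1], [-2, 0, -2]]

Take x = uj: its B-coordinates are the j-th standard unit vector, so P e_j — column j of P — equals [uj]_G.
u1 = -f1 - f2 - 2f3, giving column 1 = [-1, -1, -2]; repeating for each j gives P = [[-1, 2, -1], [-1, -1, 1], [-2, 0, -2]].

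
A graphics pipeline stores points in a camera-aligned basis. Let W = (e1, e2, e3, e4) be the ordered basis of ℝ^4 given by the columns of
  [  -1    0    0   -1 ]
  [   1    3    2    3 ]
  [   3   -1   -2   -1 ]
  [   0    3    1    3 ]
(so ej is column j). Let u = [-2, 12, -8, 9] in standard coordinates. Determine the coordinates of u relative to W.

We seek scalars with c_1 e1 + ... + c_4 e4 = u; equivalently solve M c = u where the columns of M are e1, ..., e4.
Row-reducing the augmented matrix [M | u] gives c = (0, 0, 3, 2).
Check: 0·e1 + 0·e2 + 3e3 + 2e4 = [-2, 12, -8, 9].

[0, 0, 3, 2]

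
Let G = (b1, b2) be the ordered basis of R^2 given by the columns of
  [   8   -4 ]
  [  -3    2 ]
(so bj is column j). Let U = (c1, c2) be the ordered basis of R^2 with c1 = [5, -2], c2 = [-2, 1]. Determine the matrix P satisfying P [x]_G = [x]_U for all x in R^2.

Let M have columns bj and N have columns cj. Then for every x, N [x]_U = x = M [x]_G, so P = N^(-1) M.
Since det N = 1, N^(-1) has integer entries; multiplying gives P = [[2, 0], [1, 2]].

[[2, 0], [1, 2]]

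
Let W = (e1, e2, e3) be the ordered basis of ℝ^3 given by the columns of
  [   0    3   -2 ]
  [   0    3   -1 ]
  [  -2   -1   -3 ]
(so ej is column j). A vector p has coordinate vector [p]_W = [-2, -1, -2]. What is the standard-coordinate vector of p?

p = M [p]_W, where M has columns e1, ..., e3.
Carrying out the matrix-vector product, p = [1, -1, 11].

[1, -1, 11]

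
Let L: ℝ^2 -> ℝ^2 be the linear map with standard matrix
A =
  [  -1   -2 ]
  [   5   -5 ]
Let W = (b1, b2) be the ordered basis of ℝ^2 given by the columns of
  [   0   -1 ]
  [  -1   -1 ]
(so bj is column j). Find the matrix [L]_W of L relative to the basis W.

[[-3, 3], [-2, -3]]

Let P have columns b1, b2. Then [L]_W = P^(-1) A P.
Here det P = -1, so P^(-1) is integer; computing A P first and then P^(-1)(A P) gives [[-3, 3], [-2, -3]].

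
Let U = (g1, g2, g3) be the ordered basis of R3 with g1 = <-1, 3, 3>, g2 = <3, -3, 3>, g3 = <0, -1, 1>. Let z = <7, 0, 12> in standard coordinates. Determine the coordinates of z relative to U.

<2, 3, -3>

[z]_U is the unique c with M c = z, where M has columns g1, ..., g3.
Solving this 3x3 system gives c = (2, 3, -3).
Check: 2g1 + 3g2 - 3g3 = <7, 0, 12>.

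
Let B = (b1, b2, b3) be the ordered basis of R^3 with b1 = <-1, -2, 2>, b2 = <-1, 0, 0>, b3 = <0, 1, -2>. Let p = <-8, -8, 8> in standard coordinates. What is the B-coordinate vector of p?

[p]_B is the unique c with M c = p, where M has columns b1, ..., b3.
Solving this 3x3 system gives c = (4, 4, 0).
Check: 4b1 + 4b2 + 0·b3 = <-8, -8, 8>.

<4, 4, 0>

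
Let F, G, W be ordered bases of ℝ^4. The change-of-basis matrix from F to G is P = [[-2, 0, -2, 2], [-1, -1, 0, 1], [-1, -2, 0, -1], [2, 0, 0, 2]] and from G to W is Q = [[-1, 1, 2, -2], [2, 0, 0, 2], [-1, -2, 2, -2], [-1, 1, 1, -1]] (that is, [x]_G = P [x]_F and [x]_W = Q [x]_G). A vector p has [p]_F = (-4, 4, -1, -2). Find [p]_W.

(12, -12, 18, 2)

First [p]_G = P [p]_F = (6, -2, -2, -12).
Then [p]_W = Q [p]_G = (12, -12, 18, 2).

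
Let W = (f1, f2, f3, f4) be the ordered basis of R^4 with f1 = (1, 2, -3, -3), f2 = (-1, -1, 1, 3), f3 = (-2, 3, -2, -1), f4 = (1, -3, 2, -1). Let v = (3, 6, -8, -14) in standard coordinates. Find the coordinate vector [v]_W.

(2, -2, 1, 1)

Write v = c_1 f1 + ... + c_4 f4 and solve for the c_i.
Row-reducing the augmented matrix [M | v] gives c = (2, -2, 1, 1).
Check: 2f1 - 2f2 + f3 + f4 = (3, 6, -8, -14).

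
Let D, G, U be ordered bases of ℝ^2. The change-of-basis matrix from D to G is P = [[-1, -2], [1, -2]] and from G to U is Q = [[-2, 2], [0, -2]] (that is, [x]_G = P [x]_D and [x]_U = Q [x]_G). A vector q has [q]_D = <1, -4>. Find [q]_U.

Apply P to get G-coordinates <7, 9>, then Q to get U-coordinates.
The result is [q]_U = <4, -18>.

<4, -18>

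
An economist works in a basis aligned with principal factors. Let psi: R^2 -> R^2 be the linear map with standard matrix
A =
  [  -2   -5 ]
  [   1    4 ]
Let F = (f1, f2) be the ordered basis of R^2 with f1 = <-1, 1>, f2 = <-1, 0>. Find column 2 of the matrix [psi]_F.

<-1, -1>

Column 2 of [psi]_F is the F-coordinate vector of psi(f2).
In standard coordinates psi(f2) = A f2 = <2, -1>.
Converting to F: <2, -1> = -f1 - f2, so the coordinate vector is <-1, -1>.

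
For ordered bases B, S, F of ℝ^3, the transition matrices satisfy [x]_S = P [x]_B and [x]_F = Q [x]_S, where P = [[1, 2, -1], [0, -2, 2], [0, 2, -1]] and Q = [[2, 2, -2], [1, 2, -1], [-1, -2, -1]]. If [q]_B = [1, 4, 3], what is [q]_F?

[-2, -3, -7]

Apply P to get S-coordinates [6, -2, 5], then Q to get F-coordinates.
The result is [q]_F = [-2, -3, -7].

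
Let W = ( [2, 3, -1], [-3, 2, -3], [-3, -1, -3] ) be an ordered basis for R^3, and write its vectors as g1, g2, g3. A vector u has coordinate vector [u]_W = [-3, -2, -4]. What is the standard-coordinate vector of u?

The coordinates say u = -3g1 - 2g2 - 4g3; adding the scaled basis vectors gives [12, -9, 21].

[12, -9, 21]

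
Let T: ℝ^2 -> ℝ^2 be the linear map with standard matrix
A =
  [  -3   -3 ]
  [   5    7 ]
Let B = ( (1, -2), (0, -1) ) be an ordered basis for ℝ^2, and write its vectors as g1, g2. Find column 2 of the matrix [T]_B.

(3, 1)

Compute T(g2) = A g2 = (3, -7) in standard coordinates.
Then write this in B-coordinates: solve for y in y_1 g1 + y_2 g2 = (3, -7).
This gives y = (3, 1), which is column 2 of [T]_B.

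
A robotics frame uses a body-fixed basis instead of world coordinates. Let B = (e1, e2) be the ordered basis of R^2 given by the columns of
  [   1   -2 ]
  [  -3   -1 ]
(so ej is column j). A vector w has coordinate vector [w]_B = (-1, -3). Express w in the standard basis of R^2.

w = M [w]_B, where M has columns e1, e2.
Carrying out the matrix-vector product, w = (5, 6).

(5, 6)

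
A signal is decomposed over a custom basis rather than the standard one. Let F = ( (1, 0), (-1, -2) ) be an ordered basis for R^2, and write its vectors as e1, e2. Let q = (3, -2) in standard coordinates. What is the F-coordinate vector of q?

(4, 1)

Write q = c_1 e1 + c_2 e2 and solve for the c_i.
System: c_1 - c_2 = 3, 0c_1 - 2c_2 = -2; solving gives c_1 = 4, c_2 = 1.
Check: 4e1 + e2 = (3, -2).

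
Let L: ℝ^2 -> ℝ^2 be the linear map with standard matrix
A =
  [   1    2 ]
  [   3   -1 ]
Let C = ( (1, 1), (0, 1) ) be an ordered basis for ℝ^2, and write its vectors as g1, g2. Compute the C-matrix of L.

With P the matrix whose columns are g1, g2, [L]_C = P^(-1) A P.
Column by column: L(g1) = A g1 = (3, 2); its C-coordinates (3, -1) give column 1.
Continuing for each basis vector yields [L]_C = [[3, 2], [-1, -3]].

[[3, 2], [-1, -3]]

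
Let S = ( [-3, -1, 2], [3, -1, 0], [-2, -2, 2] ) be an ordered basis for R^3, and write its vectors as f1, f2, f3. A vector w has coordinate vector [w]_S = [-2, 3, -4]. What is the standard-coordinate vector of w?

w = M [w]_S, where M has columns f1, ..., f3.
Carrying out the matrix-vector product, w = [23, 7, -12].

[23, 7, -12]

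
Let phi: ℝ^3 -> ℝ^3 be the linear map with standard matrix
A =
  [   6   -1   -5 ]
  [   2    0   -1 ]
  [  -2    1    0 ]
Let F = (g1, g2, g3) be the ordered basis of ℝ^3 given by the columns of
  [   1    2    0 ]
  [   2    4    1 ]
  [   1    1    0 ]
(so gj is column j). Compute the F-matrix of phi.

The j-th column of [phi]_F is [phi(gj)]_F.
phi(g1) = A g1 = (-1, 1, 0) = g1 - g2 + 3g3, so column 1 is (1, -1, 3).
Repeating for g2, g3 and assembling the columns gives [[1, -3, 3], [-1, 3, -2], [3, -3, 2]].

[[1, -3, 3], [-1, 3, -2], [3, -3, 2]]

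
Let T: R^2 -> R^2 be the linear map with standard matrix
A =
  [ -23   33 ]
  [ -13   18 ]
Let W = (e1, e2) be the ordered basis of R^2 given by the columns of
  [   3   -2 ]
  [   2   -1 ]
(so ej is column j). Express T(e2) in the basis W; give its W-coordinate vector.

Compute T(e2) = A e2 = <13, 8> in standard coordinates.
Then write this in W-coordinates: solve for y in y_1 e1 + y_2 e2 = <13, 8>.
This gives y = <3, -2>, which is column 2 of [T]_W.

<3, -2>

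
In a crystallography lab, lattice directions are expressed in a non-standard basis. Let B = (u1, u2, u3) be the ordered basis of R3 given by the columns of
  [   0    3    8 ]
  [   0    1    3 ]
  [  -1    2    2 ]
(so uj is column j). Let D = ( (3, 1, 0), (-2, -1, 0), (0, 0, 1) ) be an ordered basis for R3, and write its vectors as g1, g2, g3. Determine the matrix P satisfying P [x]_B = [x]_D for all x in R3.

[[0, 1, 2], [0, 0, -1], [-1, 2, 2]]

Column j of P is [uj]_D, since P maps B-coordinates to D-coordinates.
Expressing u1 in D: u1 = 0·g1 + 0·g2 - g3, so column 1 of P is (0, 0, -1).
Doing the same for each uj gives P = [[0, 1, 2], [0, 0, -1], [-1, 2, 2]].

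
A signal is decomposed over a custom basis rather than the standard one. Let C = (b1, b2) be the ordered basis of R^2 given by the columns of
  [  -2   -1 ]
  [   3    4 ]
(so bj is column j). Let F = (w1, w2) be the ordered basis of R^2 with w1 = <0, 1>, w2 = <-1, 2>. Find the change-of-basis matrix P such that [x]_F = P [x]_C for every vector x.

Column j of P is [bj]_F, since P maps C-coordinates to F-coordinates.
Expressing b1 in F: b1 = -w1 + 2w2, so column 1 of P is <-1, 2>.
Doing the same for each bj gives P = [[-1, 2], [2, 1]].

[[-1, 2], [2, 1]]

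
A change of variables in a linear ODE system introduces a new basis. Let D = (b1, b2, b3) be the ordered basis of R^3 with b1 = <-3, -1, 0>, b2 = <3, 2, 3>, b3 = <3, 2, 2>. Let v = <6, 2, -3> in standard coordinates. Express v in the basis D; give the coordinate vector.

<-2, -3, 3>

Write v = c_1 b1 + ... + c_3 b3 and solve for the c_i.
Gaussian elimination on [M | v] yields c = (-2, -3, 3).
Check: -2b1 - 3b2 + 3b3 = <6, 2, -3>.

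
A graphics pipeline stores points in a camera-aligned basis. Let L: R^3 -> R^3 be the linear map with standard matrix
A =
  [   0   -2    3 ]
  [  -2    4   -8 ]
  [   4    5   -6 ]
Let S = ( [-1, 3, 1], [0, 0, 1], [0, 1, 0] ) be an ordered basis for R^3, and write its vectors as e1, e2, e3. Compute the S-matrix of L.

With P the matrix whose columns are e1, ..., e3, [L]_S = P^(-1) A P.
Column by column: L(e1) = A e1 = [-3, 6, 5]; its S-coordinates [3, 2, -3] give column 1.
Continuing for each basis vector yields [L]_S = [[3, -3, 2], [2, -3, 3], [-3, 1, -2]].

[[3, -3, 2], [2, -3, 3], [-3, 1, -2]]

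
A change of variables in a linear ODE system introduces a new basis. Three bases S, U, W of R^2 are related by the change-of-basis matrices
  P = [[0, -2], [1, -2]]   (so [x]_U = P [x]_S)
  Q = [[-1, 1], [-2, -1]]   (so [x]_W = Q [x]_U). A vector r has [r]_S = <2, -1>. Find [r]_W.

Apply P to get U-coordinates <2, 4>, then Q to get W-coordinates.
The result is [r]_W = <2, -8>.

<2, -8>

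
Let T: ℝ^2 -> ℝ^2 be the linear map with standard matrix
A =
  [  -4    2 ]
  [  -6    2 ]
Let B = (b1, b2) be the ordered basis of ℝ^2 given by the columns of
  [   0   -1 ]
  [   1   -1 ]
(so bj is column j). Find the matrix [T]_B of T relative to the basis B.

[[0, 2], [-2, -2]]

The j-th column of [T]_B is [T(bj)]_B.
T(b1) = A b1 = (2, 2) = 0·b1 - 2b2, so column 1 is (0, -2).
Repeating for b2 and assembling the columns gives [[0, 2], [-2, -2]].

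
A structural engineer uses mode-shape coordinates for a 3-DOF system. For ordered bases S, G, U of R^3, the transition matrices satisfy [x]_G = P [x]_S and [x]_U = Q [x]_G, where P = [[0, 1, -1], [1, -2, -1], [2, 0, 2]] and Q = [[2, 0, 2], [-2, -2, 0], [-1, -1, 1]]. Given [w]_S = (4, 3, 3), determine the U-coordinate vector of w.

(28, 10, 19)

First [w]_G = P [w]_S = (0, -5, 14).
Then [w]_U = Q [w]_G = (28, 10, 19).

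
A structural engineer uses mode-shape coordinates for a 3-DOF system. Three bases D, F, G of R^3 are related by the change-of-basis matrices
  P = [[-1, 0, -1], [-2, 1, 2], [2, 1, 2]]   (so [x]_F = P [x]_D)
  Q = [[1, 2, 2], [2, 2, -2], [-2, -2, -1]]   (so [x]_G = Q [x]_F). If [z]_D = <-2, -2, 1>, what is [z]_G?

Apply P to get F-coordinates <1, 4, -4>, then Q to get G-coordinates.
The result is [z]_G = <1, 18, -6>.

<1, 18, -6>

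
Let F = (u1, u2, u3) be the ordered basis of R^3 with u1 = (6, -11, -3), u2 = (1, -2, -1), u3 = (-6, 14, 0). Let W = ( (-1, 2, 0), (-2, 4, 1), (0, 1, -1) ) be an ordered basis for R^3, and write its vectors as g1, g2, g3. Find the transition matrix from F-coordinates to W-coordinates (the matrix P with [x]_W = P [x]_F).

[[-2, 1, 2], [-2, -1, 2], [1, 0, 2]]

Column j of P is [uj]_W, since P maps F-coordinates to W-coordinates.
Expressing u1 in W: u1 = -2g1 - 2g2 + g3, so column 1 of P is (-2, -2, 1).
Doing the same for each uj gives P = [[-2, 1, 2], [-2, -1, 2], [1, 0, 2]].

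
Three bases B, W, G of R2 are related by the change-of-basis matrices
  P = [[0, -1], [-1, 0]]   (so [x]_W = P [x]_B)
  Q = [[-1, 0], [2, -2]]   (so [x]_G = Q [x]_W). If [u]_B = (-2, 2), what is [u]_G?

(2, -8)

Composing the changes, [u]_G = Q P [u]_B.
Q P = [[0, 1], [2, -2]]; applying this to (-2, 2) gives (2, -8).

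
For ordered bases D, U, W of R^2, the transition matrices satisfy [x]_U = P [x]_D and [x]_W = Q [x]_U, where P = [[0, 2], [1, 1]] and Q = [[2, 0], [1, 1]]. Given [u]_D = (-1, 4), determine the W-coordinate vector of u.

Apply P to get U-coordinates (8, 3), then Q to get W-coordinates.
The result is [u]_W = (16, 11).

(16, 11)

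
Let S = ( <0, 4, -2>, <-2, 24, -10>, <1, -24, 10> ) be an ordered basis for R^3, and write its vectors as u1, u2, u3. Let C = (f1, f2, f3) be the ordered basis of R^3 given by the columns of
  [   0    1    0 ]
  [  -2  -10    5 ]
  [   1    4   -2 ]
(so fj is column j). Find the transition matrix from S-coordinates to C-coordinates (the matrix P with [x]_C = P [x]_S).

Take x = uj: its S-coordinates are the j-th standard unit vector, so P e_j — column j of P — equals [uj]_C.
u1 = -2f1 + 0·f2 + 0·f3, giving column 1 = <-2, 0, 0>; repeating for each j gives P = [[-2, -2, 2], [0, -2, 1], [0, 0, -2]].

[[-2, -2, 2], [0, -2, 1], [0, 0, -2]]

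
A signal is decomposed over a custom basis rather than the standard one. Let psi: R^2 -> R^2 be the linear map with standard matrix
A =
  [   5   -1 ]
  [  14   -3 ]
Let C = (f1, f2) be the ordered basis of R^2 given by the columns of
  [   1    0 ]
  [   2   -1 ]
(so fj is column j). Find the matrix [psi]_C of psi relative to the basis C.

[[3, 1], [-2, -1]]

With P the matrix whose columns are f1, f2, [psi]_C = P^(-1) A P.
Column by column: psi(f1) = A f1 = <3, 8>; its C-coordinates <3, -2> give column 1.
Continuing for each basis vector yields [psi]_C = [[3, 1], [-2, -1]].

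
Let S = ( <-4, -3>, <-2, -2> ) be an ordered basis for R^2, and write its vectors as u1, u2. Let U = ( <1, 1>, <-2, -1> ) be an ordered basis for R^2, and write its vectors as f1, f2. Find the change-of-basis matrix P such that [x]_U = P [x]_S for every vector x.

[[-2, -2], [1, 0]]

Take x = uj: its S-coordinates are the j-th standard unit vector, so P e_j — column j of P — equals [uj]_U.
u1 = -2f1 + f2, giving column 1 = <-2, 1>; repeating for each j gives P = [[-2, -2], [1, 0]].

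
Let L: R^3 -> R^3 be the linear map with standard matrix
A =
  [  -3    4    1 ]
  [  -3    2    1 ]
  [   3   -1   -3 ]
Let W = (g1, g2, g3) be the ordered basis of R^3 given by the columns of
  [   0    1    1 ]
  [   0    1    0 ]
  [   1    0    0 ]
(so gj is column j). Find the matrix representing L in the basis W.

With P the matrix whose columns are g1, ..., g3, [L]_W = P^(-1) A P.
Column by column: L(g1) = A g1 = (1, 1, -3); its W-coordinates (-3, 1, 0) give column 1.
Continuing for each basis vector yields [L]_W = [[-3, 2, 3], [1, -1, -3], [0, 2, 0]].

[[-3, 2, 3], [1, -1, -3], [0, 2, 0]]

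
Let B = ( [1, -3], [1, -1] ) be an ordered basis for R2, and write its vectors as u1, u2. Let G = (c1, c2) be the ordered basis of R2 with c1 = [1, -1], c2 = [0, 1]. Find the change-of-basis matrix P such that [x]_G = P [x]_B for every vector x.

Column j of P is [uj]_G, since P maps B-coordinates to G-coordinates.
Expressing u1 in G: u1 = c1 - 2c2, so column 1 of P is [1, -2].
Doing the same for each uj gives P = [[1, 1], [-2, 0]].

[[1, 1], [-2, 0]]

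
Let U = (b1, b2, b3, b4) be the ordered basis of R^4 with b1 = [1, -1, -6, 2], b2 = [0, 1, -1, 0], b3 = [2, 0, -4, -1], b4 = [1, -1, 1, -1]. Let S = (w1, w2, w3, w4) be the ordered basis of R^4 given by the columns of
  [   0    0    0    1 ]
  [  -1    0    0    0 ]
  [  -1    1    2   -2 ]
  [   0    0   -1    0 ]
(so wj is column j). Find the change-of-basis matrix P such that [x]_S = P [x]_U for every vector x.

Let M have columns bj and N have columns wj. Then for every x, N [x]_S = x = M [x]_U, so P = N^(-1) M.
Since det N = -1, N^(-1) has integer entries; multiplying gives P = [[1, -1, 0, 1], [1, -2, -2, 2], [-2, 0, 1, 1], [1, 0, 2, 1]].

[[1, -1, 0, 1], [1, -2, -2, 2], [-2, 0, 1, 1], [1, 0, 2, 1]]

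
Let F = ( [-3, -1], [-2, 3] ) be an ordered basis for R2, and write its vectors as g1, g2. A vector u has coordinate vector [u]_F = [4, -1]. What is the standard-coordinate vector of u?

[-10, -7]

The coordinates say u = 4g1 - g2; adding the scaled basis vectors gives [-10, -7].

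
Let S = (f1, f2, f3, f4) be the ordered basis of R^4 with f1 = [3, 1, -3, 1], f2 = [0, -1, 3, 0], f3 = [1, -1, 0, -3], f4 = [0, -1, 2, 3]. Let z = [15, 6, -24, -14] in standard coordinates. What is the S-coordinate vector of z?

Write z = c_1 f1 + ... + c_4 f4 and solve for the c_i.
Solving this 4x4 system gives c = (4, -2, 3, -3).
Check: 4f1 - 2f2 + 3f3 - 3f4 = [15, 6, -24, -14].

[4, -2, 3, -3]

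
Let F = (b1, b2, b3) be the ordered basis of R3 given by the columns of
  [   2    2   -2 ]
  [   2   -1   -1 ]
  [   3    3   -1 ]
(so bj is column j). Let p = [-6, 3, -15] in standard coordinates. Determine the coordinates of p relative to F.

[-2, -4, -3]

We seek scalars with c_1 b1 + ... + c_3 b3 = p; equivalently solve M c = p where the columns of M are b1, ..., b3.
Gaussian elimination on [M | p] yields c = (-2, -4, -3).
Check: -2b1 - 4b2 - 3b3 = [-6, 3, -15].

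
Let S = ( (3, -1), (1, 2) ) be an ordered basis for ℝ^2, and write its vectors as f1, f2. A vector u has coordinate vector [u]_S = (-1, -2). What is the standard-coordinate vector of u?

The coordinates say u = -f1 - 2f2; adding the scaled basis vectors gives (-5, -3).

(-5, -3)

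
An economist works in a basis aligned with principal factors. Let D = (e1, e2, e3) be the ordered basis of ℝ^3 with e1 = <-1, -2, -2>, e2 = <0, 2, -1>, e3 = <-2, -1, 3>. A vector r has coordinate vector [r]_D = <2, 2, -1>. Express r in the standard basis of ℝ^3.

By definition r = 2e1 + 2e2 - e3.
Summing componentwise gives <0, 1, -9>.

<0, 1, -9>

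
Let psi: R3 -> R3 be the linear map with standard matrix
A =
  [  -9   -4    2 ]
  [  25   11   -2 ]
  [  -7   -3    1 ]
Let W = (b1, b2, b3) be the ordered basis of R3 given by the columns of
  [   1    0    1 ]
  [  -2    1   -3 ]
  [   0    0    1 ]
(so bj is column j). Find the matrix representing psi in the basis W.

With P the matrix whose columns are b1, ..., b3, [psi]_W = P^(-1) A P.
Column by column: psi(b1) = A b1 = (-1, 3, -1); its W-coordinates (0, 0, -1) give column 1.
Continuing for each basis vector yields [psi]_W = [[0, -1, 2], [0, 0, 3], [-1, -3, 3]].

[[0, -1, 2], [0, 0, 3], [-1, -3, 3]]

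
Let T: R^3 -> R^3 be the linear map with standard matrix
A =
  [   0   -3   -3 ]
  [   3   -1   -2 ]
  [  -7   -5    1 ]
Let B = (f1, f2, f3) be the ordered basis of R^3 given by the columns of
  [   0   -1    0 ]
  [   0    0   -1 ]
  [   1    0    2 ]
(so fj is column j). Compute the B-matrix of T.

[[-3, 1, 1], [3, 0, 3], [2, 3, 3]]

With P the matrix whose columns are f1, ..., f3, [T]_B = P^(-1) A P.
Column by column: T(f1) = A f1 = [-3, -2, 1]; its B-coordinates [-3, 3, 2] give column 1.
Continuing for each basis vector yields [T]_B = [[-3, 1, 1], [3, 0, 3], [2, 3, 3]].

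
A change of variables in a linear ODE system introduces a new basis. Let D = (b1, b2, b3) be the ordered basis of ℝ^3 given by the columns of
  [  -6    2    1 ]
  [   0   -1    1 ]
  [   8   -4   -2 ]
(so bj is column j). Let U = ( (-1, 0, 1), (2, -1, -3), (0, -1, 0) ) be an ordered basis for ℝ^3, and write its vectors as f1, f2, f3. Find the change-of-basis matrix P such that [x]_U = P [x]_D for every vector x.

Let M have columns bj and N have columns fj. Then for every x, N [x]_U = x = M [x]_D, so P = N^(-1) M.
Since det N = 1, N^(-1) has integer entries; multiplying gives P = [[2, 2, 1], [-2, 2, 1], [2, -1, -2]].

[[2, 2, 1], [-2, 2, 1], [2, -1, -2]]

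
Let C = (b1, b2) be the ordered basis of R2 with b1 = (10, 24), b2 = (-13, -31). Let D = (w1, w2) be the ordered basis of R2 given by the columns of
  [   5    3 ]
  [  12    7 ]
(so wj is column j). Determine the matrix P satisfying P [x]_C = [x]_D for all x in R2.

Take x = bj: its C-coordinates are the j-th standard unit vector, so P e_j — column j of P — equals [bj]_D.
b1 = 2w1 + 0·w2, giving column 1 = (2, 0); repeating for each j gives P = [[2, -2], [0, -1]].

[[2, -2], [0, -1]]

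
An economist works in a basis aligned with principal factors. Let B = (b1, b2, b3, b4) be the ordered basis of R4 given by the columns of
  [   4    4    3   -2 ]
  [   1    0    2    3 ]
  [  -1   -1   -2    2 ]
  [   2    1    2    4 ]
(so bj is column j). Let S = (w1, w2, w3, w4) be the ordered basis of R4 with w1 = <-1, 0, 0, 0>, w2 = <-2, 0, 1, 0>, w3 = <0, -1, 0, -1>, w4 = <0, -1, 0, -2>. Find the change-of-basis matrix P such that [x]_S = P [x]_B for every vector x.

Column j of P is [bj]_S, since P maps B-coordinates to S-coordinates.
Expressing b1 in S: b1 = -2w1 - w2 + 0·w3 - w4, so column 1 of P is <-2, -1, 0, -1>.
Doing the same for each bj gives P = [[-2, -2, 1, -2], [-1, -1, -2, 2], [0, 1, -2, -2], [-1, -1, 0, -1]].

[[-2, -2, 1, -2], [-1, -1, -2, 2], [0, 1, -2, -2], [-1, -1, 0, -1]]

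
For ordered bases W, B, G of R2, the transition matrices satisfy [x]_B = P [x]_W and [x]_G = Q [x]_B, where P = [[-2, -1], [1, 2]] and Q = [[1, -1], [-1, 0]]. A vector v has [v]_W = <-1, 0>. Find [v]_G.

First [v]_B = P [v]_W = <2, -1>.
Then [v]_G = Q [v]_B = <3, -2>.

<3, -2>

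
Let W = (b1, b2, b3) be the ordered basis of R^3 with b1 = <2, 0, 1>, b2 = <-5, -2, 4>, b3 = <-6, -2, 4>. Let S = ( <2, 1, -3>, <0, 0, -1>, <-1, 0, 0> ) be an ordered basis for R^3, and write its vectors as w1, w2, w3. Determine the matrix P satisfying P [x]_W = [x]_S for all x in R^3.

Let M have columns bj and N have columns wj. Then for every x, N [x]_S = x = M [x]_W, so P = N^(-1) M.
Since det N = 1, N^(-1) has integer entries; multiplying gives P = [[0, -2, -2], [-1, 2, 2], [-2, 1, 2]].

[[0, -2, -2], [-1, 2, 2], [-2, 1, 2]]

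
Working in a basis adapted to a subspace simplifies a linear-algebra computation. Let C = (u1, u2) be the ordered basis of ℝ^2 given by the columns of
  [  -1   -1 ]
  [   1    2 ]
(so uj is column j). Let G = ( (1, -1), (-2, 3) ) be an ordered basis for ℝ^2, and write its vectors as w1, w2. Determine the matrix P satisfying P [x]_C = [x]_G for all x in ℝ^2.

Column j of P is [uj]_G, since P maps C-coordinates to G-coordinates.
Expressing u1 in G: u1 = -w1 + 0·w2, so column 1 of P is (-1, 0).
Doing the same for each uj gives P = [[-1, 1], [0, 1]].

[[-1, 1], [0, 1]]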